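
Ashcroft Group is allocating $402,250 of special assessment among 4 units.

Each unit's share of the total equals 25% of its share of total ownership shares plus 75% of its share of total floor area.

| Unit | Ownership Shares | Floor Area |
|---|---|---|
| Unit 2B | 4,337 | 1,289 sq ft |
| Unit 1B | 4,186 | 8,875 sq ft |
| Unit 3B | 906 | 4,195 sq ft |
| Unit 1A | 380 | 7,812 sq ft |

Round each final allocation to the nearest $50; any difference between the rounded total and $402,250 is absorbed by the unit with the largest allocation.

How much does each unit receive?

Ownership shares total 9,809; floor area total 22,171.
Composite weights (25% ownership shares + 75% floor area): Unit 2B 0.1541; Unit 1B 0.4069; Unit 3B 0.1650; Unit 1A 0.2739.
Unrounded shares: Unit 2B 62,003.02; Unit 1B 163,679.95; Unit 3B 66,371.00; Unit 1A 110,196.03.
At nearest $50: Unit 2B $62,000; Unit 1B $163,700; Unit 3B $66,350; Unit 1A $110,200. Sum = $402,250.
Rounded total matches; no reconciliation needed.

Unit 2B: $62,000 | Unit 1B: $163,700 | Unit 3B: $66,350 | Unit 1A: $110,200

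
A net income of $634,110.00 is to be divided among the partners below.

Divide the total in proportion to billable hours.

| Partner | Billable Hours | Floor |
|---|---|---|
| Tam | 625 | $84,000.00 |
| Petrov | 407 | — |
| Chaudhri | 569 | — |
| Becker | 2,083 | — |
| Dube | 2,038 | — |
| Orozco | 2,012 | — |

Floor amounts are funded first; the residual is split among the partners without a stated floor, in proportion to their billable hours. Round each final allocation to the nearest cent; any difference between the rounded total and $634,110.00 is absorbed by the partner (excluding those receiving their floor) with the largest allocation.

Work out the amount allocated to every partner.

Tam: $84,000.00; Petrov: $31,494.55; Chaudhri: $44,030.47; Becker: $161,187.10; Dube: $157,704.91; Orozco: $155,692.97

Guaranteed amounts: Tam $84,000.00. Balance $550,110.00.
Balance split over remaining billable hours 7,109: Petrov 31,494.5520 → $31,494.55; Chaudhri 44,030.4670 → $44,030.47; Becker 161,187.1051 → $161,187.11; Dube 157,704.9065 → $157,704.91; Orozco 155,692.9695 → $155,692.97.
Rounding difference −$0.01 applied to Becker → $161,187.10.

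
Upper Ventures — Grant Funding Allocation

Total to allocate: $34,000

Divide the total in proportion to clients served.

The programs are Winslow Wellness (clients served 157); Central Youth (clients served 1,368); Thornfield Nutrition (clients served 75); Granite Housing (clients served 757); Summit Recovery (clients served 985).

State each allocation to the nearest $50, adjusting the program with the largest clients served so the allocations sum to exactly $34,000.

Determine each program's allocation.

Sum of clients served: 3,342.
Proportional shares: Winslow Wellness 157/3,342 × $34,000 = 1,597.25; Central Youth 1,368/3,342 × $34,000 = 13,917.41; Thornfield Nutrition 75/3,342 × $34,000 = 763.02; Granite Housing 757/3,342 × $34,000 = 7,701.38; Summit Recovery 985/3,342 × $34,000 = 10,020.95.
At nearest $50: Winslow Wellness $1,600; Central Youth $13,900; Thornfield Nutrition $750; Granite Housing $7,700; Summit Recovery $10,000. Sum = $33,950.
Difference $34,000 − $33,950 = +$50 applied to largest clients served (Central Youth): Central Youth becomes $13,950.

Winslow Wellness: $1,600; Central Youth: $13,950; Thornfield Nutrition: $750; Granite Housing: $7,700; Summit Recovery: $10,000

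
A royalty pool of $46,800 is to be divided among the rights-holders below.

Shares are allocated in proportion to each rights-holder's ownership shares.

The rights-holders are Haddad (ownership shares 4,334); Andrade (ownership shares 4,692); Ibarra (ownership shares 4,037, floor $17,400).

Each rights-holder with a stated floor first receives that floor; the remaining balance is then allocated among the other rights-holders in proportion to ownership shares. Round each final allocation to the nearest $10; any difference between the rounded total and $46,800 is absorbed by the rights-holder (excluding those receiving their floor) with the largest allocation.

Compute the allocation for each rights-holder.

Fund the minimums — Ibarra $17,400. Residual $29,400.
Residual split over remaining ownership shares 9,026: Haddad 14,116.95 → $14,120; Andrade 15,283.05 → $15,280.

Haddad: $14,120 | Andrade: $15,280 | Ibarra: $17,400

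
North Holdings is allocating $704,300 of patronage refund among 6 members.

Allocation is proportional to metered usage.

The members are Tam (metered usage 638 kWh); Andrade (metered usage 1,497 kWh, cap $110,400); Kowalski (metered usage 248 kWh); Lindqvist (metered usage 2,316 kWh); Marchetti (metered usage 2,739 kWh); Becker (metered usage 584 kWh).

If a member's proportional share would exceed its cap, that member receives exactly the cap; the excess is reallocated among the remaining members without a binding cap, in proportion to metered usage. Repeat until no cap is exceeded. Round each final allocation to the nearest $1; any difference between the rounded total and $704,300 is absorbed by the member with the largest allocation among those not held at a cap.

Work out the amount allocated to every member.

Sum of metered usage: 8,022.
Proportional shares (ignoring caps): Tam 56,013.89; Andrade 131,430.70; Kowalski 21,773.42; Lindqvist 203,335.68; Marchetti 240,473.41; Becker 51,272.90.
Capped: Andrade ($110,400); remaining pool $593,900 reallocated over remaining metered usage 6,525.
Shares after redistribution: Tam 58,070.22 → $58,070; Kowalski 22,572.75 → $22,573; Lindqvist 210,800.37 → $210,800; Marchetti 249,301.47 → $249,301; Becker 53,155.19 → $53,155.
Rounding difference +$1 applied to Marchetti → $249,302.

Tam: $58,070; Andrade: $110,400; Kowalski: $22,573; Lindqvist: $210,800; Marchetti: $249,302; Becker: $53,155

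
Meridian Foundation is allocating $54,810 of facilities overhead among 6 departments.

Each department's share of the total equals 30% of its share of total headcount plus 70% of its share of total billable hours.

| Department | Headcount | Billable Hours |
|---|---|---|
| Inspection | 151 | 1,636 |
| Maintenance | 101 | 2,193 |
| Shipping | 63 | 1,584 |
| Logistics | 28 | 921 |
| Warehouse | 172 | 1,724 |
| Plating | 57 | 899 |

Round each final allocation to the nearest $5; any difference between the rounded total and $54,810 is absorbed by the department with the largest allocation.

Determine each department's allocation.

Inspection: $11,350; Maintenance: $12,295; Shipping: $8,595; Logistics: $4,750; Warehouse: $12,330; Plating: $5,490

Headcount total 572; billable hours total 8,957.
Combined weights (30% headcount + 70% billable hours): Inspection 0.2071; Maintenance 0.2244; Shipping 0.1568; Logistics 0.0867; Warehouse 0.2249; Plating 0.1002.
Pro-rata amounts: Inspection 11,348.47; Maintenance 12,297.04; Shipping 8,596.04; Logistics 4,749.97; Warehouse 12,329.09; Plating 5,489.39.
At nearest $5: Inspection $11,350; Maintenance $12,295; Shipping $8,595; Logistics $4,750; Warehouse $12,330; Plating $5,490. Sum = $54,810.
No rounding difference to absorb.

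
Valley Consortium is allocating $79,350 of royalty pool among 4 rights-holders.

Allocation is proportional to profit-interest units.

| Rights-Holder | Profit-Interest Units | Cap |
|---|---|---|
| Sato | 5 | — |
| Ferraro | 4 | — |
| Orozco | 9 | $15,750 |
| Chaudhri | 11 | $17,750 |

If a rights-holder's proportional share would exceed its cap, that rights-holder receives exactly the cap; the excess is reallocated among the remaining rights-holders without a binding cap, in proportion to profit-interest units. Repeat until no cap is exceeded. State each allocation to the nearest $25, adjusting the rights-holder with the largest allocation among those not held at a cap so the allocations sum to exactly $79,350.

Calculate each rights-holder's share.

Total profit-interest units = 29.
Unconstrained shares: Sato 13,681.03; Ferraro 10,944.83; Orozco 24,625.86; Chaudhri 30,098.28.
Held at cap: Orozco ($15,750), Chaudhri ($17,750); remaining pool $45,850 reallocated over remaining profit-interest units 9.
Remaining shares: Sato 25,472.22 → $25,475; Ferraro 20,377.78 → $20,375.

Sato: $25,475 | Ferraro: $20,375 | Orozco: $15,750 | Chaudhri: $17,750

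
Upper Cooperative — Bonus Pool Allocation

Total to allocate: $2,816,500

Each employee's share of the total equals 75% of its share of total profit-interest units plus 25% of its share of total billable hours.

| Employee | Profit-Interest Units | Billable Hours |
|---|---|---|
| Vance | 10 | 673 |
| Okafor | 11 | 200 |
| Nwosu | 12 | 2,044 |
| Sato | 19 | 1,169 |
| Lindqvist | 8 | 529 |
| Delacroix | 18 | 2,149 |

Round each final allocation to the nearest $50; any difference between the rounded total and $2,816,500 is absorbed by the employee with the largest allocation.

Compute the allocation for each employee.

Vance: $340,900 · Okafor: $318,700 · Nwosu: $537,750 · Sato: $636,250 · Lindqvist: $271,700 · Delacroix: $711,200

Totals — profit-interest units 78, billable hours 6,764.
Blended shares (75% profit-interest units + 25% billable hours): Vance 0.1210; Okafor 0.1132; Nwosu 0.1909; Sato 0.2259; Lindqvist 0.0965; Delacroix 0.2525.
Pro-rata amounts: Vance 340,875.87; Okafor 318,718.82; Nwosu 537,758.93; Sato 636,244.51; Lindqvist 271,722.17; Delacroix 711,179.70.
At nearest $50: Vance $340,900; Okafor $318,700; Nwosu $537,750; Sato $636,250; Lindqvist $271,700; Delacroix $711,200. Sum = $2,816,500.
No rounding difference to absorb.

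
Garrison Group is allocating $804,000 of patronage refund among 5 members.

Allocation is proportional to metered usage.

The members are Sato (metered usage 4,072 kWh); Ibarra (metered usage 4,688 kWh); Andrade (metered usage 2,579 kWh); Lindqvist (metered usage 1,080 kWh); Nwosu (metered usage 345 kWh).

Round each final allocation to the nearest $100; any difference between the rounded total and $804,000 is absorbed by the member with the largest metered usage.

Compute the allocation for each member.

Sum of metered usage: 4,072 + 4,688 + 2,579 + 1,080 + 345 = 12,764.
Pro-rata amounts: Sato 256,493.89; Ibarra 295,295.52; Andrade 162,450.33; Lindqvist 68,028.83; Nwosu 21,731.43.
Rounded to nearest $100: Sato $256,500; Ibarra $295,300; Andrade $162,500; Lindqvist $68,000; Nwosu $21,700. Sum = $804,000.
Sum already equals the total — no adjustment.

Sato: $256,500 · Ibarra: $295,300 · Andrade: $162,500 · Lindqvist: $68,000 · Nwosu: $21,700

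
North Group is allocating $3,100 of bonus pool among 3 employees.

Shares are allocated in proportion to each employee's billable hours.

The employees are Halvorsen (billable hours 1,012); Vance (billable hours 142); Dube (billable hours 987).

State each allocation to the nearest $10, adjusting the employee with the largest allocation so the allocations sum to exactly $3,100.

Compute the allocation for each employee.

Halvorsen: $1,460 · Vance: $210 · Dube: $1,430

Billable hours total: 2,141.
Proportional shares: Halvorsen 1,012/2,141 × $3,100 = 1,465.30; Vance 142/2,141 × $3,100 = 205.60; Dube 987/2,141 × $3,100 = 1,429.10.
After rounding ($10): Halvorsen $1,470; Vance $210; Dube $1,430. Sum = $3,110.
Difference $3,100 − $3,110 = −$10 applied to largest allocation (Halvorsen): Halvorsen becomes $1,460.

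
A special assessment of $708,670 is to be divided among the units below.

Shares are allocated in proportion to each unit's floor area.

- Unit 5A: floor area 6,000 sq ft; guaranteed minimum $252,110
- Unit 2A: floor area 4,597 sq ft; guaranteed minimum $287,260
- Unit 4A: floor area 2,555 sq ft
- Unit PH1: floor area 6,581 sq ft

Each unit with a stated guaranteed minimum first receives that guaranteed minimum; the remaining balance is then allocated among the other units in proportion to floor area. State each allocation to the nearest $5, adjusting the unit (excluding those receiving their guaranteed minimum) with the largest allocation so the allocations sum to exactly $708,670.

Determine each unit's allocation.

Unit 5A: $252,110; Unit 2A: $287,260; Unit 4A: $47,345; Unit PH1: $121,955

Guaranteed amounts: Unit 5A $252,110; Unit 2A $287,260. Balance $169,300.
Balance split over remaining floor area 9,136: Unit 4A 47,346.92 → $47,345; Unit PH1 121,953.08 → $121,955.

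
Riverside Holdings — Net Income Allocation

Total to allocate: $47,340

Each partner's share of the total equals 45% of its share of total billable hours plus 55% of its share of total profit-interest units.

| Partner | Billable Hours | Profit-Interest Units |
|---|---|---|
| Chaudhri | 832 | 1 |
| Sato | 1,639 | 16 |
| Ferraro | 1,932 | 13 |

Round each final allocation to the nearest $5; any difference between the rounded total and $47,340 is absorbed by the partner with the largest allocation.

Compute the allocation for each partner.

Totals — billable hours 4,403, profit-interest units 30.
Composite weights (45% billable hours + 55% profit-interest units): Chaudhri 0.1034; Sato 0.4608; Ferraro 0.4358.
Proportional shares: Chaudhri 4,893.36; Sato 21,816.36; Ferraro 20,630.28.
At nearest $5: Chaudhri $4,895; Sato $21,815; Ferraro $20,630. Sum = $47,340.
Sum already equals the total — no adjustment.

Chaudhri: $4,895 · Sato: $21,815 · Ferraro: $20,630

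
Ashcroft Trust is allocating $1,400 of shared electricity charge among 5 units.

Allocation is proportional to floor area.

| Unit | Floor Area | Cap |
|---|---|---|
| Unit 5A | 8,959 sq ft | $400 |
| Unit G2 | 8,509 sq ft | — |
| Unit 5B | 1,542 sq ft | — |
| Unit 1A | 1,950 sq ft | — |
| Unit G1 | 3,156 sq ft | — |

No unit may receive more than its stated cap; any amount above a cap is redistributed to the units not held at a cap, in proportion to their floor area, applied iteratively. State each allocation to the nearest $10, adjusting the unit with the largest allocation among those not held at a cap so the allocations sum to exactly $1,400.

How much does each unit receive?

Unit 5A: $400 | Unit G2: $560 | Unit 5B: $100 | Unit 1A: $130 | Unit G1: $210

Floor area total: 24,116.
Pro-rata shares before constraints: Unit 5A 520.09; Unit G2 493.97; Unit 5B 89.52; Unit 1A 113.20; Unit G1 183.21.
Cap binds for Unit 5A ($400); balance $1,000 reallocated over remaining floor area 15,157.
Redistributed shares: Unit G2 561.39 → $560; Unit 5B 101.74 → $100; Unit 1A 128.65 → $130; Unit G1 208.22 → $210.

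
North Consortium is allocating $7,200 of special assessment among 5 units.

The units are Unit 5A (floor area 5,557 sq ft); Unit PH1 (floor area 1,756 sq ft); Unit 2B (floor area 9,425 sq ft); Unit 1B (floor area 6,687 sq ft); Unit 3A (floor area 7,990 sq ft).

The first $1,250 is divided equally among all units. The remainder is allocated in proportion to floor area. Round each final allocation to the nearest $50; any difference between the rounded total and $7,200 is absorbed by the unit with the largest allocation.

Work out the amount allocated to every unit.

Unit 5A: $1,300 · Unit PH1: $600 · Unit 2B: $2,050 · Unit 1B: $1,500 · Unit 3A: $1,750

Equal tier: $1,250 ÷ 5 = $250 apiece.
Remainder $5,950 by floor area (total 31,415): Unit 5A 1,052.50 → $1,050; Unit PH1 332.59 → $350; Unit 2B 1,785.09 → $1,800; Unit 1B 1,266.52 → $1,250; Unit 3A 1,513.31 → $1,500.
Totals: Unit 5A $250 + $1,050 = $1,300; Unit PH1 $250 + $350 = $600; Unit 2B $250 + $1,800 = $2,050; Unit 1B $250 + $1,250 = $1,500; Unit 3A $250 + $1,500 = $1,750.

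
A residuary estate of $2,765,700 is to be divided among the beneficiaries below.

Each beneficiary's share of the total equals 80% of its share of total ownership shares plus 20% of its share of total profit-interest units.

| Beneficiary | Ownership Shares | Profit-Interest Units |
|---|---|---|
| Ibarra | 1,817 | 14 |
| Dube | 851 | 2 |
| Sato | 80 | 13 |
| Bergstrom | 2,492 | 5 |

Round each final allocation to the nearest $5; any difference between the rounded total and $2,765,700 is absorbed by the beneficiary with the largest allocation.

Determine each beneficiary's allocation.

Ownership shares total 5,240; profit-interest units total 34.
Blended shares (80% ownership shares + 20% profit-interest units): Ibarra 0.3598; Dube 0.1417; Sato 0.0887; Bergstrom 0.4099.
Unrounded shares: Ibarra 994,981.38; Dube 391,867.52; Sato 245,274.25; Bergstrom 1,133,576.85.
After rounding ($5): Ibarra $994,980; Dube $391,870; Sato $245,275; Bergstrom $1,133,575. Sum = $2,765,700.
Rounded total matches; no reconciliation needed.

Ibarra: $994,980 · Dube: $391,870 · Sato: $245,275 · Bergstrom: $1,133,575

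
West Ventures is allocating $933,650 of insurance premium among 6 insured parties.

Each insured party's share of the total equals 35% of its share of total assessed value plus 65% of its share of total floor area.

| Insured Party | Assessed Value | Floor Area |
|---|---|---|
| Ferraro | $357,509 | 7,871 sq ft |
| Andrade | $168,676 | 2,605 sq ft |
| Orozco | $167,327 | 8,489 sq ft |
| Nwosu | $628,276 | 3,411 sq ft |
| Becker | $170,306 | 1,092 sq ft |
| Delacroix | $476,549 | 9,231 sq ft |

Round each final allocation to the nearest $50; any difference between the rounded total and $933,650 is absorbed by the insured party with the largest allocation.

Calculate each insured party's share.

Assessed value total 1,968,643; floor area total 32,699.
Combined weights (35% assessed value + 65% floor area): Ferraro 0.2200; Andrade 0.0818; Orozco 0.1985; Nwosu 0.1795; Becker 0.0520; Delacroix 0.2682.
Proportional shares: Ferraro 205,424.08; Andrade 76,345.87; Orozco 185,325.22; Nwosu 167,594.29; Becker 48,536.13; Delacroix 250,424.41.
After rounding ($50): Ferraro $205,400; Andrade $76,350; Orozco $185,350; Nwosu $167,600; Becker $48,550; Delacroix $250,400. Sum = $933,650.
Rounded total matches; no reconciliation needed.

Ferraro: $205,400; Andrade: $76,350; Orozco: $185,350; Nwosu: $167,600; Becker: $48,550; Delacroix: $250,400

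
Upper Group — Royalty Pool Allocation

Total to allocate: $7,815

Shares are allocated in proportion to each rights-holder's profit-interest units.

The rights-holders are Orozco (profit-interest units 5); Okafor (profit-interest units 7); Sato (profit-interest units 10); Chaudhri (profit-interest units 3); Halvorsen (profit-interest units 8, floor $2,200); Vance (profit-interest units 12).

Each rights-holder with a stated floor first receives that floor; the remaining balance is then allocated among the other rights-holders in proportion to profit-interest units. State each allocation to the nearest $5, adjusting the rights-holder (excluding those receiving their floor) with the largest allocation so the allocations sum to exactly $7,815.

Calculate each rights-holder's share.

Guaranteed amounts: Halvorsen $2,200. Balance $5,615.
Balance split over remaining profit-interest units 37: Orozco 758.78 → $760; Okafor 1,062.30 → $1,060; Sato 1,517.57 → $1,520; Chaudhri 455.27 → $455; Vance 1,821.08 → $1,820.

Orozco: $760 | Okafor: $1,060 | Sato: $1,520 | Chaudhri: $455 | Halvorsen: $2,200 | Vance: $1,820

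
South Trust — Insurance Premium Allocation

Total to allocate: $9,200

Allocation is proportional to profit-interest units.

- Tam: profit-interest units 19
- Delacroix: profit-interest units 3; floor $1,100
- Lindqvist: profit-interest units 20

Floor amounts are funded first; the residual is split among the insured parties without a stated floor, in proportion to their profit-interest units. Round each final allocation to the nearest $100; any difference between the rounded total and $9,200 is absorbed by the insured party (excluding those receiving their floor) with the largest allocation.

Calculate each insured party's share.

Fund the minimums — Delacroix $1,100. Remaining pool $8,100.
Remaining pool split over remaining profit-interest units 39: Tam 3,946.15 → $3,900; Lindqvist 4,153.85 → $4,200.

Tam: $3,900 | Delacroix: $1,100 | Lindqvist: $4,200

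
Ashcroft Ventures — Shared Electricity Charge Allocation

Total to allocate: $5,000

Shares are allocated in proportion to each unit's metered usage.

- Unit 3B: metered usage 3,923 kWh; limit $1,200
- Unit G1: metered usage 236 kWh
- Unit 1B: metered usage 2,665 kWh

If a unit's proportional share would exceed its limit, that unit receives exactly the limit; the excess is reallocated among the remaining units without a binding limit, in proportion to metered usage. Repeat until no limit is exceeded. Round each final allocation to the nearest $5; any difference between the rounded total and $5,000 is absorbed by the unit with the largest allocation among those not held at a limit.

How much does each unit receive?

Unit 3B: $1,200 · Unit G1: $310 · Unit 1B: $3,490

Sum of metered usage: 6,824.
Unconstrained shares: Unit 3B 2,874.41; Unit G1 172.92; Unit 1B 1,952.67.
Capped: Unit 3B ($1,200); residual $3,800 reallocated over remaining metered usage 2,901.
Remaining shares: Unit G1 309.13 → $310; Unit 1B 3,490.87 → $3,490.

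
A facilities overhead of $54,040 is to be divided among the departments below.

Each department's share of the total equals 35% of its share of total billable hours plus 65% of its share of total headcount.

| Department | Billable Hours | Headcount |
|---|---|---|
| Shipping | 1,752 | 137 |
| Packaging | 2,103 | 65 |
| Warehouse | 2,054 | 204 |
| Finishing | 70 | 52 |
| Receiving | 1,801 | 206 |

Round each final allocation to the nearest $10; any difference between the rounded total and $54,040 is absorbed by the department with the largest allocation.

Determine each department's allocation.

Shipping: $11,510; Packaging: $8,550; Warehouse: $15,780; Finishing: $2,920; Receiving: $15,280

Billable hours total 7,780; headcount total 664.
Blended shares (35% billable hours + 65% headcount): Shipping 0.2129; Packaging 0.1582; Warehouse 0.2921; Finishing 0.0541; Receiving 0.2827.
Pro-rata amounts: Shipping 11,506.68; Packaging 8,551.15; Warehouse 15,785.21; Finishing 2,921.01; Receiving 15,275.94.
At nearest $10: Shipping $11,510; Packaging $8,550; Warehouse $15,790; Finishing $2,920; Receiving $15,280. Sum = $54,050.
Difference $54,040 − $54,050 = −$10 applied to largest allocation (Warehouse): Warehouse becomes $15,780.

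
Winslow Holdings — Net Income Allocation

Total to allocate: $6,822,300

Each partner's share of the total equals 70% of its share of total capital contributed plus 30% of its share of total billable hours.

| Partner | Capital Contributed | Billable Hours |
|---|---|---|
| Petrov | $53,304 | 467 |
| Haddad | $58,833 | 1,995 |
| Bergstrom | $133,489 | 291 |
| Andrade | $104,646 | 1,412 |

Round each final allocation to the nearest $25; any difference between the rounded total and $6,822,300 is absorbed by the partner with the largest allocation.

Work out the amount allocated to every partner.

Totals — capital contributed 350,272, billable hours 4,165.
Composite weights (70% capital contributed + 30% billable hours): Petrov 0.1402; Haddad 0.2613; Bergstrom 0.2877; Andrade 0.3108.
Proportional shares: Petrov 956,231.78; Haddad 1,782,476.69; Bergstrom 1,962,987.65; Andrade 2,120,603.88.
At nearest $25: Petrov $956,225; Haddad $1,782,475; Bergstrom $1,963,000; Andrade $2,120,600. Sum = $6,822,300.
Rounded total matches; no reconciliation needed.

Petrov: $956,225 · Haddad: $1,782,475 · Bergstrom: $1,963,000 · Andrade: $2,120,600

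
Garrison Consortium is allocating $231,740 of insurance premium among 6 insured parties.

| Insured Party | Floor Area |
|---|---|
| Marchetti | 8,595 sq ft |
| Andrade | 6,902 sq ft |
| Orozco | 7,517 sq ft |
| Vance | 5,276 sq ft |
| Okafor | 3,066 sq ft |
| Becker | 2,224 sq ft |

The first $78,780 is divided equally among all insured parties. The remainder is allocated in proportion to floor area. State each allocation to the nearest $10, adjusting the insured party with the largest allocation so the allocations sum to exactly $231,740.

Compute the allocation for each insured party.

Equal tier: $78,780 ÷ 6 = $13,130 apiece.
Remainder $152,960 by floor area (total 33,580): Marchetti 39,151.02 → $39,150; Andrade 31,439.25 → $31,440; Orozco 34,240.63 → $34,240; Vance 24,032.67 → $24,030; Okafor 13,965.91 → $13,970; Becker 10,130.53 → $10,130.
Totals: Marchetti $13,130 + $39,150 = $52,280; Andrade $13,130 + $31,440 = $44,570; Orozco $13,130 + $34,240 = $47,370; Vance $13,130 + $24,030 = $37,160; Okafor $13,130 + $13,970 = $27,100; Becker $13,130 + $10,130 = $23,260.

Marchetti: $52,280 | Andrade: $44,570 | Orozco: $47,370 | Vance: $37,160 | Okafor: $27,100 | Becker: $23,260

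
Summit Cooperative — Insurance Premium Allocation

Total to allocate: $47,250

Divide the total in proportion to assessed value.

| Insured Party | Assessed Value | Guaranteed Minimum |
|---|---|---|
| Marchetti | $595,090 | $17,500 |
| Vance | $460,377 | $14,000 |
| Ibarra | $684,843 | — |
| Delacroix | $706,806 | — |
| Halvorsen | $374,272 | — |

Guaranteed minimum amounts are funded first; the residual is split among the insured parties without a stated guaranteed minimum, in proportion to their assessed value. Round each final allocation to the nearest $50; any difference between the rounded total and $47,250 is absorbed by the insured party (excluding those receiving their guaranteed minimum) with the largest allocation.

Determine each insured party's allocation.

Marchetti: $17,500; Vance: $14,000; Ibarra: $6,100; Delacroix: $6,300; Halvorsen: $3,350

Minimums first: Marchetti $17,500; Vance $14,000. Balance $15,750.
Balance split over remaining assessed value 1,765,921: Ibarra 6,108.02 → $6,100; Delacroix 6,303.90 → $6,300; Halvorsen 3,338.08 → $3,350.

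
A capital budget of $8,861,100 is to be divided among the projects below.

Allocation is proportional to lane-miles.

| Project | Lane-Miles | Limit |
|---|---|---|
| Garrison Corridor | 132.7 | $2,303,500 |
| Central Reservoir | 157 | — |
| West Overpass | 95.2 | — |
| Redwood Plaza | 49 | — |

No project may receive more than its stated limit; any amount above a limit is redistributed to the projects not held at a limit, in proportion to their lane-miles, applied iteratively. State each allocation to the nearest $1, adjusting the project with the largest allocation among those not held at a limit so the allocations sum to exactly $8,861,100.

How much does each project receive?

Total lane-miles = 433.9.
Pro-rata shares before constraints: Garrison Corridor 2,709,997.63; Central Reservoir 3,206,251.90; West Overpass 1,944,173.13; Redwood Plaza 1,000,677.35.
Capped: Garrison Corridor ($2,303,500); remaining pool $6,557,600 reallocated over remaining lane-miles 301.2.
Redistributed shares: Central Reservoir 3,418,138.11 → $3,418,138; West Overpass 2,072,654.45 → $2,072,654; Redwood Plaza 1,066,807.44 → $1,066,807.
Rounding difference +$1 applied to Central Reservoir → $3,418,139.

Garrison Corridor: $2,303,500 · Central Reservoir: $3,418,139 · West Overpass: $2,072,654 · Redwood Plaza: $1,066,807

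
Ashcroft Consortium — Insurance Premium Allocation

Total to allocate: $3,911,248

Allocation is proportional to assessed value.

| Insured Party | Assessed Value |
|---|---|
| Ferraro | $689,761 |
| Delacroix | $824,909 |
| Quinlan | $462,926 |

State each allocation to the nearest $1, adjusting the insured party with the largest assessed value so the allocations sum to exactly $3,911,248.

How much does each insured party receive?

Combined assessed value = 689,761 + 824,909 + 462,926 = 1,977,596.
Proportional shares: Ferraro 1,364,194.88; Delacroix 1,631,487.76; Quinlan 915,565.36.
After rounding ($1): Ferraro $1,364,195; Delacroix $1,631,488; Quinlan $915,565. Sum = $3,911,248.
Sum already equals the total — no adjustment.

Ferraro: $1,364,195 | Delacroix: $1,631,488 | Quinlan: $915,565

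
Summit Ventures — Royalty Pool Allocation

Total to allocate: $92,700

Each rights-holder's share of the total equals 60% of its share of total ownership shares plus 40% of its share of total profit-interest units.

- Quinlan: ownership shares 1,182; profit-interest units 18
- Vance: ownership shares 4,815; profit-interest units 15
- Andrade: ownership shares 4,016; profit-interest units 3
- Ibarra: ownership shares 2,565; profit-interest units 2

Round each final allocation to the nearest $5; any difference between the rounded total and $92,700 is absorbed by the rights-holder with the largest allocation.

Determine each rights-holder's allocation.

Totals — ownership shares 12,578, profit-interest units 38.
Blended shares (60% ownership shares + 40% profit-interest units): Quinlan 0.2459; Vance 0.3876; Andrade 0.2232; Ibarra 0.1434.
Unrounded shares: Quinlan 22,791.02; Vance 35,928.80; Andrade 20,686.15; Ibarra 13,294.03.
Rounded to nearest $5: Quinlan $22,790; Vance $35,930; Andrade $20,685; Ibarra $13,295. Sum = $92,700.
Rounded total matches; no reconciliation needed.

Quinlan: $22,790 | Vance: $35,930 | Andrade: $20,685 | Ibarra: $13,295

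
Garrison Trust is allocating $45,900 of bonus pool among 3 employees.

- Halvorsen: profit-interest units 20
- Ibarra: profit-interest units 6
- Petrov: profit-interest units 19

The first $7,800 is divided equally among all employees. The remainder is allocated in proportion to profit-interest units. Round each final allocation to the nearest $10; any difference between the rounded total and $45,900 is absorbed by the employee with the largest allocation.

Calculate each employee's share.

Halvorsen: $19,530; Ibarra: $7,680; Petrov: $18,690

$7,800 shared equally gives $2,600 per employee.
Remainder $38,100 by profit-interest units (total 45): Halvorsen 16,933.33 → $16,930; Ibarra 5,080.00 → $5,080; Petrov 16,086.67 → $16,090.
Totals: Halvorsen $2,600 + $16,930 = $19,530; Ibarra $2,600 + $5,080 = $7,680; Petrov $2,600 + $16,090 = $18,690.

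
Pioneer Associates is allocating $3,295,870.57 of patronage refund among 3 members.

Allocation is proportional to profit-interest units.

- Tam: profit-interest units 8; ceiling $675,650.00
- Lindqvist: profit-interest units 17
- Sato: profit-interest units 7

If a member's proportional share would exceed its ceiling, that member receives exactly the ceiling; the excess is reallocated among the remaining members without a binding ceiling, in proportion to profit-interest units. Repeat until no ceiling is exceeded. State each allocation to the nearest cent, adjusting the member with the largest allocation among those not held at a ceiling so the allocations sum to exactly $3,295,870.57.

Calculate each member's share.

Sum of profit-interest units: 32.
Unconstrained shares: Tam 823,967.6425; Lindqvist 1,750,931.2403; Sato 720,971.6872.
Held at cap: Tam ($675,650.00); balance $2,620,220.57 reallocated over remaining profit-interest units 24.
Redistributed shares: Lindqvist 1,855,989.5704 → $1,855,989.57; Sato 764,230.9996 → $764,231.00.

Tam: $675,650.00 | Lindqvist: $1,855,989.57 | Sato: $764,231.00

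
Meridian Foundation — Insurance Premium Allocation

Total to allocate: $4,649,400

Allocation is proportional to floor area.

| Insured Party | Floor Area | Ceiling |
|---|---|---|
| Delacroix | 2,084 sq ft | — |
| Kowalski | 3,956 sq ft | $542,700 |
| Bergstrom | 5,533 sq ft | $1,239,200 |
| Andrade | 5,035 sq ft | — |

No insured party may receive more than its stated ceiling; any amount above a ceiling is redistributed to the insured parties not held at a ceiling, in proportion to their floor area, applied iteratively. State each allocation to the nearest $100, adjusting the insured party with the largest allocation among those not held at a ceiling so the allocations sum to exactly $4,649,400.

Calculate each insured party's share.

Floor area total: 16,608.
Unconstrained shares: Delacroix 583,414.60; Kowalski 1,107,479.91; Bergstrom 1,548,960.15; Andrade 1,409,545.34.
Capped: Kowalski ($542,700), Bergstrom ($1,239,200); residual $2,867,500 reallocated over remaining floor area 7,119.
Shares after redistribution: Delacroix 839,425.48 → $839,400; Andrade 2,028,074.52 → $2,028,100.

Delacroix: $839,400; Kowalski: $542,700; Bergstrom: $1,239,200; Andrade: $2,028,100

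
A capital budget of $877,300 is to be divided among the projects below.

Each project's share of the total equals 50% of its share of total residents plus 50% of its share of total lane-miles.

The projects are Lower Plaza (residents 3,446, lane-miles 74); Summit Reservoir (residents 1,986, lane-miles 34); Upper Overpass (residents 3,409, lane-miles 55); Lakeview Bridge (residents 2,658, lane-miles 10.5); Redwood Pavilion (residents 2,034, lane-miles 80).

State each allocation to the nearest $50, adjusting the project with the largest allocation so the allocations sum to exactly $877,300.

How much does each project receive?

Lower Plaza: $239,800 | Summit Reservoir: $123,200 | Upper Overpass: $205,650 | Lakeview Bridge: $104,300 | Redwood Pavilion: $204,350

Residents total 13,533; lane-miles total 253.5.
Composite weights (50% residents + 50% lane-miles): Lower Plaza 0.2733; Summit Reservoir 0.1404; Upper Overpass 0.2344; Lakeview Bridge 0.1189; Redwood Pavilion 0.2329.
Raw shares: Lower Plaza 239,744.17; Summit Reservoir 123,205.67; Upper Overpass 205,667.76; Lakeview Bridge 104,323.65; Redwood Pavilion 204,358.75.
At nearest $50: Lower Plaza $239,750; Summit Reservoir $123,200; Upper Overpass $205,650; Lakeview Bridge $104,300; Redwood Pavilion $204,350. Sum = $877,250.
Difference $877,300 − $877,250 = +$50 applied to largest allocation (Lower Plaza): Lower Plaza becomes $239,800.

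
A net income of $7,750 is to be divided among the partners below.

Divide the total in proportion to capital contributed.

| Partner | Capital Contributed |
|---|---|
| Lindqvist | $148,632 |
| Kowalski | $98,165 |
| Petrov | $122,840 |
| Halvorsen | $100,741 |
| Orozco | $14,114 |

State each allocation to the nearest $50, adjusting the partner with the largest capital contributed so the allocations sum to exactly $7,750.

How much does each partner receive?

Lindqvist: $2,400; Kowalski: $1,550; Petrov: $1,950; Halvorsen: $1,600; Orozco: $250

Total capital contributed = 148,632 + 98,165 + 122,840 + 100,741 + 14,114 = 484,492.
Raw shares: Lindqvist 2,377.54; Kowalski 1,570.26; Petrov 1,964.97; Halvorsen 1,611.47; Orozco 225.77.
After rounding ($50): Lindqvist $2,400; Kowalski $1,550; Petrov $1,950; Halvorsen $1,600; Orozco $250. Sum = $7,750.
Rounded total matches; no reconciliation needed.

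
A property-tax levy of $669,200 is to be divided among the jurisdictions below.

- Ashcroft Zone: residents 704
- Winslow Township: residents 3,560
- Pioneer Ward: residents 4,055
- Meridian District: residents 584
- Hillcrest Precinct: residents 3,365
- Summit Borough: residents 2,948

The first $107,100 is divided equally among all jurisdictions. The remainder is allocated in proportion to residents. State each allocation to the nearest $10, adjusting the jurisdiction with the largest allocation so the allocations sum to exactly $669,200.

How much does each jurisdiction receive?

Equal tier: $107,100 ÷ 6 = $17,850 apiece.
Remainder $562,100 by residents (total 15,216): Ashcroft Zone 26,006.73 → $26,010; Winslow Township 131,511.30 → $131,510; Pioneer Ward 149,797.29 → $149,800; Meridian District 21,573.76 → $21,570; Hillcrest Precinct 124,307.74 → $124,310; Summit Borough 108,903.18 → $108,900.
Totals: Ashcroft Zone $17,850 + $26,010 = $43,860; Winslow Township $17,850 + $131,510 = $149,360; Pioneer Ward $17,850 + $149,800 = $167,650; Meridian District $17,850 + $21,570 = $39,420; Hillcrest Precinct $17,850 + $124,310 = $142,160; Summit Borough $17,850 + $108,900 = $126,750.

Ashcroft Zone: $43,860; Winslow Township: $149,360; Pioneer Ward: $167,650; Meridian District: $39,420; Hillcrest Precinct: $142,160; Summit Borough: $126,750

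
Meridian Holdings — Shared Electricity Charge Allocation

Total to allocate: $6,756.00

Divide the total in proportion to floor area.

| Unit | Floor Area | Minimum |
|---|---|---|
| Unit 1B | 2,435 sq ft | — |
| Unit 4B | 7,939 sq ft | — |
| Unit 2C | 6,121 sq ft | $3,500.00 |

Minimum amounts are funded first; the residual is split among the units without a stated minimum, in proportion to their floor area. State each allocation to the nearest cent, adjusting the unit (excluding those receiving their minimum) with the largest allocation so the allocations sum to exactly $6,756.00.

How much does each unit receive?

Unit 1B: $764.25 | Unit 4B: $2,491.75 | Unit 2C: $3,500.00

Minimums first: Unit 2C $3,500.00. Residual $3,256.00.
Residual split over remaining floor area 10,374: Unit 1B 764.2529 → $764.25; Unit 4B 2,491.7471 → $2,491.75.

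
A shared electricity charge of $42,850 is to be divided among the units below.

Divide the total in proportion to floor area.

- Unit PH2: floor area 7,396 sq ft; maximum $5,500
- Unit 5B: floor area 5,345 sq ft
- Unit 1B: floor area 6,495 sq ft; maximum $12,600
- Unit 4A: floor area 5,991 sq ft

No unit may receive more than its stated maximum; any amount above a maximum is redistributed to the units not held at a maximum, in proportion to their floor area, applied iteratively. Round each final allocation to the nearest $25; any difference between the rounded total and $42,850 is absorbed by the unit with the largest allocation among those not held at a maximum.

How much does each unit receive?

Unit PH2: $5,500 · Unit 5B: $11,675 · Unit 1B: $12,600 · Unit 4A: $13,075

Combined floor area = 25,227.
Pro-rata shares before constraints: Unit PH2 12,562.67; Unit 5B 9,078.89; Unit 1B 11,032.26; Unit 4A 10,176.17.
Capped: Unit PH2 ($5,500); balance $37,350 reallocated over remaining floor area 17,831.
Capped: Unit 1B ($12,600); balance $24,750 reallocated over remaining floor area 11,336.
Shares after redistribution: Unit 5B 11,669.79 → $11,675; Unit 4A 13,080.21 → $13,075.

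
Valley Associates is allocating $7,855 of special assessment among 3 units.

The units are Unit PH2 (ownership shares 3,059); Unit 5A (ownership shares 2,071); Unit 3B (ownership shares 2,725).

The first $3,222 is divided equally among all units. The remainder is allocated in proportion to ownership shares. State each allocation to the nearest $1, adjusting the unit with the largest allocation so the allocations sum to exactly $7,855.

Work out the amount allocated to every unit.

Unit PH2: $2,878; Unit 5A: $2,296; Unit 3B: $2,681

First tranche $3,222 split equally: $1,074 each.
Remainder $4,633 by ownership shares (total 7,855): Unit PH2 1,804.25 → $1,804; Unit 5A 1,221.51 → $1,222; Unit 3B 1,607.25 → $1,607.
Totals: Unit PH2 $1,074 + $1,804 = $2,878; Unit 5A $1,074 + $1,222 = $2,296; Unit 3B $1,074 + $1,607 = $2,681.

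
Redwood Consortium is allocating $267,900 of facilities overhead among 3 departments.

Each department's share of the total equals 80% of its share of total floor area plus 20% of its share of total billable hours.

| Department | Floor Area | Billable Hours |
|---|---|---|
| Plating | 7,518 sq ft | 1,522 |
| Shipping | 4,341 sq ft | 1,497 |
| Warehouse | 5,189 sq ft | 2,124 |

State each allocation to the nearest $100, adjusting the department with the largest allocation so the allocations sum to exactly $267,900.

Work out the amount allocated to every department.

Plating: $110,300 | Shipping: $70,200 | Warehouse: $87,400

Totals — floor area 17,048, billable hours 5,143.
Composite weights (80% floor area + 20% billable hours): Plating 0.4120; Shipping 0.2619; Warehouse 0.3261.
Proportional shares: Plating 110,369.27; Shipping 70,168.97; Warehouse 87,361.76.
At nearest $100: Plating $110,400; Shipping $70,200; Warehouse $87,400. Sum = $268,000.
Difference $267,900 − $268,000 = −$100 applied to largest allocation (Plating): Plating becomes $110,300.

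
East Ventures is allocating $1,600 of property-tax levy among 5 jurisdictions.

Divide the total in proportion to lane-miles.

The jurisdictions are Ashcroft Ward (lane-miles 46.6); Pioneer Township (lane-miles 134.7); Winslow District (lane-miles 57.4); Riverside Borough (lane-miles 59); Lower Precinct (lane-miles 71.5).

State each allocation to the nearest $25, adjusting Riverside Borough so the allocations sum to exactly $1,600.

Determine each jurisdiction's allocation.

Lane-miles total: 369.2.
Pro-rata amounts: Ashcroft Ward 46.6/369.2 × $1,600 = 201.95; Pioneer Township 134.7/369.2 × $1,600 = 583.75; Winslow District 57.4/369.2 × $1,600 = 248.75; Riverside Borough 59/369.2 × $1,600 = 255.69; Lower Precinct 71.5/369.2 × $1,600 = 309.86.
After rounding ($25): Ashcroft Ward $200; Pioneer Township $575; Winslow District $250; Riverside Borough $250; Lower Precinct $300. Sum = $1,575.
Difference $1,600 − $1,575 = +$25 applied to Riverside Borough: Riverside Borough becomes $275.

Ashcroft Ward: $200 | Pioneer Township: $575 | Winslow District: $250 | Riverside Borough: $275 | Lower Precinct: $300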